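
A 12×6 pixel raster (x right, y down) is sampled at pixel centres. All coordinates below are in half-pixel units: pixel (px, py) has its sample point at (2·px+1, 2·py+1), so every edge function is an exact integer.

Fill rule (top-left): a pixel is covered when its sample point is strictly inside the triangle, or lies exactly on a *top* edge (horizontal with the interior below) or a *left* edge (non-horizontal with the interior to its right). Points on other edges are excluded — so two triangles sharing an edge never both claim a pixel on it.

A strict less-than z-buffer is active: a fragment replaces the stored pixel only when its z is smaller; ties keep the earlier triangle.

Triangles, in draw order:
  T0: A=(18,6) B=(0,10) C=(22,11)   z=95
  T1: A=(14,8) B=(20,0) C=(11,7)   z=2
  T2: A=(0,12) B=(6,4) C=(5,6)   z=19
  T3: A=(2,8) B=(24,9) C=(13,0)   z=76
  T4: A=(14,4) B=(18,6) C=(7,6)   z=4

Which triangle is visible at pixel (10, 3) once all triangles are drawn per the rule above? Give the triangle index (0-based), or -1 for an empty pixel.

T0:
  2·area = 106  (B↔C swapped to make it positive)
  edge (18, 6)→(22, 11): d=(4,5) right/bottom  bias=-1
  edge (22, 11)→(0, 10): d=(-22,-1) top-left  bias=+0
  edge (0, 10)→(18, 6): d=(18,-4) top-left  bias=+0
    (7,3)@(15, 7): e=[19,81,6] → X
    (8,3)@(17, 7): e=[9,83,14] → X
    (9,3)@(19, 7): e=[-1,85,22] → .
    (2,4)@(5, 9): e=[77,27,2] → X
    (3,4)@(7, 9): e=[67,29,10] → X
    (4,4)@(9, 9): e=[57,31,18] → X
    (5,4)@(11, 9): e=[47,33,26] → X
    (6,4)@(13, 9): e=[37,35,34] → X
    (9,4)@(19, 9): e=[7,41,58] → X
    (10,4)@(21, 9): e=[-3,43,66] → .
    (2,5)@(5, 11): e=[85,-17,38] → .
    (3,5)@(7, 11): e=[75,-15,46] → .
  covered (10 px):
    . . . . . . . . . . . .
    . . . . . . . . . . . .
    . . . . . . . . . . . .
    . . . . . . . X X . . .
    . . X X X X X X X X . .
    . . . . . . . . . . . .
T1:
  2·area = 30  (B↔C swapped to make it positive)
  edge (14, 8)→(11, 7): d=(-3,-1) top-left  bias=+0
  edge (11, 7)→(20, 0): d=(9,-7) top-left  bias=+0
  edge (20, 0)→(14, 8): d=(-6,8) right/bottom  bias=-1
    (9,0)@(19, 1): e=[26,2,2] → X
    (10,0)@(21, 1): e=[28,16,-14] → .
    (8,1)@(17, 3): e=[18,6,6] → X
    (9,1)@(19, 3): e=[20,20,-10] → .
    (2,2)@(5, 5): e=[0,-60,90] → .  [on edge]
    (7,2)@(15, 5): e=[10,10,10] → X
    (8,2)@(17, 5): e=[12,24,-6] → .
    (5,3)@(11, 7): e=[0,0,30] → X  [on edge]
    (6,3)@(13, 7): e=[2,14,14] → X
    (7,3)@(15, 7): e=[4,28,-2] → .
    (5,4)@(11, 9): e=[-6,18,18] → .
    (6,4)@(13, 9): e=[-4,32,2] → .
    (8,4)@(17, 9): e=[0,60,-30] → .  [on edge]
    (11,5)@(23, 11): e=[0,120,-90] → .  [on edge]
  covered (5 px):
    . . . . . . . . . X . .
    . . . . . . . . X . . .
    . . . . . . . X . . . .
    . . . . . X X . . . . .
    . . . . . . . . . . . .
    . . . . . . . . . . . .
T2:
  2·area = 4
  edge (0, 12)→(6, 4): d=(6,-8) top-left  bias=+0
  edge (6, 4)→(5, 6): d=(-1,2) right/bottom  bias=-1
  edge (5, 6)→(0, 12): d=(-5,6) right/bottom  bias=-1
  covered (0 px):
    . . . . . . . . . . . .
    . . . . . . . . . . . .
    . . . . . . . . . . . .
    . . . . . . . . . . . .
    . . . . . . . . . . . .
    . . . . . . . . . . . .
T3:
  2·area = 187  (B↔C swapped to make it positive)
  edge (2, 8)→(13, 0): d=(11,-8) top-left  bias=+0
  edge (13, 0)→(24, 9): d=(11,9) right/bottom  bias=-1
  edge (24, 9)→(2, 8): d=(-22,-1) top-left  bias=+0
    (6,0)@(13, 1): e=[11,11,165] → X
    (7,0)@(15, 1): e=[27,-7,167] → .
    (4,1)@(9, 3): e=[1,69,117] → X
    (5,1)@(11, 3): e=[17,51,119] → X
    (7,1)@(15, 3): e=[49,15,123] → X
    (8,1)@(17, 3): e=[65,-3,125] → .
    (3,2)@(7, 5): e=[7,109,71] → X
    (8,2)@(17, 5): e=[87,19,81] → X
    (9,2)@(19, 5): e=[103,1,83] → X
    (10,2)@(21, 5): e=[119,-17,85] → .
    (2,3)@(5, 7): e=[13,149,25] → X
    (10,3)@(21, 7): e=[141,5,41] → X
  covered (21 px):
    . . . . . . X . . . . .
    . . . . X X X X . . . .
    . . . X X X X X X X . .
    . . X X X X X X X X X .
    . . . . . . . . . . . .
    . . . . . . . . . . . .
T4:
  2·area = 22
  edge (14, 4)→(18, 6): d=(4,2) right/bottom  bias=-1
  edge (18, 6)→(7, 6): d=(-11,0) right/bottom  bias=-1
  edge (7, 6)→(14, 4): d=(7,-2) top-left  bias=+0
    (5,2)@(11, 5): e=[10,11,1] → X
    (6,2)@(13, 5): e=[6,11,5] → X
    (7,2)@(15, 5): e=[2,11,9] → X
    (8,2)@(17, 5): e=[-2,11,13] → .
    (5,3)@(11, 7): e=[18,-11,15] → .
    (6,3)@(13, 7): e=[14,-11,19] → .
    (7,3)@(15, 7): e=[10,-11,23] → .
  covered (3 px):
    . . . . . . . . . . . .
    . . . . . . . . . . . .
    . . . . . X X X . . . .
    . . . . . . . . . . . .
    . . . . . . . . . . . .
    . . . . . . . . . . . .

Z-buffer (winner per pixel, '.' = empty):
  . . . . . . 3 . . 1 . .
  . . . . 3 3 3 3 1 . . .
  . . . 3 3 4 4 1 3 3 . .
  . . 3 3 3 1 1 3 3 3 3 .
  . . 0 0 0 0 0 0 0 0 . .
  . . . . . . . . . . . .

Final: 3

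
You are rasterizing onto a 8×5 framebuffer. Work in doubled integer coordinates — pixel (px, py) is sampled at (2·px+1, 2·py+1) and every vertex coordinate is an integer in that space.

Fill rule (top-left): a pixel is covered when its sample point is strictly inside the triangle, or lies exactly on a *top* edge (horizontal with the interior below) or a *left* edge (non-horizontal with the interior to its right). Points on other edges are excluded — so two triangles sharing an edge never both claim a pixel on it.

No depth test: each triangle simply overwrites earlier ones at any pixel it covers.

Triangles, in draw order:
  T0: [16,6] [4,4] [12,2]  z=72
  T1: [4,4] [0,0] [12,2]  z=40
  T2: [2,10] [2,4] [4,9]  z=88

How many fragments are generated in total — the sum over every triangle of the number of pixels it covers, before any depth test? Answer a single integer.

T0:
  2·area = 40
  edge (16, 6)→(4, 4): d=(-12,-2) top-left  bias=+0
  edge (4, 4)→(12, 2): d=(8,-2) top-left  bias=+0
  edge (12, 2)→(16, 6): d=(4,4) right/bottom  bias=-1
    (5,0)@(11, 1): e=[50,-10,0] → ·  [on edge]
    (4,1)@(9, 3): e=[22,2,16] → █
    (5,1)@(11, 3): e=[26,6,8] → █
    (6,1)@(13, 3): e=[30,10,0] → ·  [on edge]
    (4,2)@(9, 5): e=[-2,18,24] → ·
    (5,2)@(11, 5): e=[2,22,16] → █
    (6,2)@(13, 5): e=[6,26,8] → █
    (7,2)@(15, 5): e=[10,30,0] → ·  [on edge]
    (5,3)@(11, 7): e=[-22,38,24] → ·
    (6,3)@(13, 7): e=[-18,42,16] → ·
  covered (4 px):
    · · · · · · · ·
    · · · · █ █ · ·
    · · · · · █ █ ·
    · · · · · · · ·
    · · · · · · · ·
T1:
  2·area = 40
  edge (4, 4)→(0, 0): d=(-4,-4) top-left  bias=+0
  edge (0, 0)→(12, 2): d=(12,2) right/bottom  bias=-1
  edge (12, 2)→(4, 4): d=(-8,2) right/bottom  bias=-1
    (0,0)@(1, 1): e=[0,10,30] → █  [on edge]
    (1,0)@(3, 1): e=[8,6,26] → █
    (2,0)@(5, 1): e=[16,2,22] → █
    (3,0)@(7, 1): e=[24,-2,18] → ·
    (0,1)@(1, 3): e=[-8,34,14] → ·
    (1,1)@(3, 3): e=[0,30,10] → █  [on edge]
    (3,1)@(7, 3): e=[16,22,2] → █
    (4,1)@(9, 3): e=[24,18,-2] → ·
    (1,2)@(3, 5): e=[-8,54,-6] → ·
    (2,2)@(5, 5): e=[0,50,-10] → ·  [on edge]
    (3,2)@(7, 5): e=[8,46,-14] → ·
    (3,3)@(7, 7): e=[0,70,-30] → ·  [on edge]
    (4,4)@(9, 9): e=[0,90,-50] → ·  [on edge]
  covered (6 px):
    █ █ █ · · · · ·
    · █ █ █ · · · ·
    · · · · · · · ·
    · · · · · · · ·
    · · · · · · · ·
T2:
  2·area = 12
  edge (2, 10)→(2, 4): d=(0,-6) top-left  bias=+0
  edge (2, 4)→(4, 9): d=(2,5) right/bottom  bias=-1
  edge (4, 9)→(2, 10): d=(-2,1) right/bottom  bias=-1
    (1,3)@(3, 7): e=[6,1,5] → █
    (2,3)@(5, 7): e=[18,-9,3] → ·
    (1,4)@(3, 9): e=[6,5,1] → █
    (2,4)@(5, 9): e=[18,-5,-1] → ·
  covered (2 px):
    · · · · · · · ·
    · · · · · · · ·
    · · · · · · · ·
    · █ · · · · · ·
    · █ · · · · · ·

Final: 12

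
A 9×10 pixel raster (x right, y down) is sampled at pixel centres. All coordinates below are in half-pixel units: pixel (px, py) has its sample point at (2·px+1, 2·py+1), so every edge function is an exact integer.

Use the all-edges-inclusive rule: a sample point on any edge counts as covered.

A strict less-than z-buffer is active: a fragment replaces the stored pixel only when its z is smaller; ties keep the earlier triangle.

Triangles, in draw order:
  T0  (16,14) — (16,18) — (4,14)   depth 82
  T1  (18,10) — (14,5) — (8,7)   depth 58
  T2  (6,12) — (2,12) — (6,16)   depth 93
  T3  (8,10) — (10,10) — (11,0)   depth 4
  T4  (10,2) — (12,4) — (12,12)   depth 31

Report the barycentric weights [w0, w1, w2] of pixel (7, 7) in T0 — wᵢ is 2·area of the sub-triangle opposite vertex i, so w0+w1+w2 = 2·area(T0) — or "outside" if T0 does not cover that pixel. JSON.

T0:
  2·area = 48
  edge (16, 14)→(16, 18): d=(0,4) inclusive
  edge (16, 18)→(4, 14): d=(-12,-4) inclusive
  edge (4, 14)→(16, 14): d=(12,0) inclusive
    (0,6)@(1, 13): e=[60,0,-12] → ·  [on edge]
    (3,7)@(7, 15): e=[36,0,12] → #  [on edge]
    (4,7)@(9, 15): e=[28,8,12] → #
    (5,7)@(11, 15): e=[20,16,12] → #
    (6,7)@(13, 15): e=[12,24,12] → #
    (7,7)@(15, 15): e=[4,32,12] → #
    (8,7)@(17, 15): e=[-4,40,12] → ·
    (3,8)@(7, 17): e=[36,-24,36] → ·
    (4,8)@(9, 17): e=[28,-16,36] → ·
    (5,8)@(11, 17): e=[20,-8,36] → ·
    (6,8)@(13, 17): e=[12,0,36] → #  [on edge]
    (8,8)@(17, 17): e=[-4,16,36] → ·
  covered (7 px):
    · · · · · · · · ·
    · · · · · · · · ·
    · · · · · · · · ·
    · · · · · · · · ·
    · · · · · · · · ·
    · · · · · · · · ·
    · · · · · · · · ·
    · · · # # # # # ·
    · · · · · · # # ·
    · · · · · · · · ·
T1:
  2·area = 38  (B↔C swapped to make it positive)
  edge (18, 10)→(8, 7): d=(-10,-3) inclusive
  edge (8, 7)→(14, 5): d=(6,-2) inclusive
  edge (14, 5)→(18, 10): d=(4,5) inclusive
    (4,3)@(9, 7): e=[3,2,33] → #
    (5,3)@(11, 7): e=[9,6,23] → #
    (6,3)@(13, 7): e=[15,10,13] → #
    (7,3)@(15, 7): e=[21,14,3] → #
    (8,3)@(17, 7): e=[27,18,-7] → ·
    (4,4)@(9, 9): e=[-17,14,41] → ·
    (5,4)@(11, 9): e=[-11,18,31] → ·
    (6,4)@(13, 9): e=[-5,22,21] → ·
    (7,4)@(15, 9): e=[1,26,11] → #
    (8,4)@(17, 9): e=[7,30,1] → #
    (7,5)@(15, 11): e=[-19,38,19] → ·
    (8,5)@(17, 11): e=[-13,42,9] → ·
  covered (6 px):
    · · · · · · · · ·
    · · · · · · · · ·
    · · · · · · · · ·
    · · · · # # # # ·
    · · · · · · · # #
    · · · · · · · · ·
    · · · · · · · · ·
    · · · · · · · · ·
    · · · · · · · · ·
    · · · · · · · · ·
T2:
  2·area = 16  (B↔C swapped to make it positive)
  edge (6, 12)→(6, 16): d=(0,4) inclusive
  edge (6, 16)→(2, 12): d=(-4,-4) inclusive
  edge (2, 12)→(6, 12): d=(4,0) inclusive
    (0,5)@(1, 11): e=[20,0,-4] → ·  [on edge]
    (1,6)@(3, 13): e=[12,0,4] → #  [on edge]
    (2,6)@(5, 13): e=[4,8,4] → #
    (3,6)@(7, 13): e=[-4,16,4] → ·
    (1,7)@(3, 15): e=[12,-8,12] → ·
    (2,7)@(5, 15): e=[4,0,12] → #  [on edge]
    (3,7)@(7, 15): e=[-4,8,12] → ·
    (2,8)@(5, 17): e=[4,-8,20] → ·
    (3,8)@(7, 17): e=[-4,0,20] → ·  [on edge]
    (4,9)@(9, 19): e=[-12,0,28] → ·  [on edge]
  covered (3 px):
    · · · · · · · · ·
    · · · · · · · · ·
    · · · · · · · · ·
    · · · · · · · · ·
    · · · · · · · · ·
    · · · · · · · · ·
    · # # · · · · · ·
    · · # · · · · · ·
    · · · · · · · · ·
    · · · · · · · · ·
T3:
  2·area = 20  (B↔C swapped to make it positive)
  edge (8, 10)→(11, 0): d=(3,-10) inclusive
  edge (11, 0)→(10, 10): d=(-1,10) inclusive
  edge (10, 10)→(8, 10): d=(-2,0) inclusive
    (4,3)@(9, 7): e=[1,13,6] → #
    (5,3)@(11, 7): e=[21,-7,6] → ·
    (4,4)@(9, 9): e=[7,11,2] → #
    (5,4)@(11, 9): e=[27,-9,2] → ·
    (4,5)@(9, 11): e=[13,9,-2] → ·
  covered (2 px):
    · · · · · · · · ·
    · · · · · · · · ·
    · · · · · · · · ·
    · · · · # · · · ·
    · · · · # · · · ·
    · · · · · · · · ·
    · · · · · · · · ·
    · · · · · · · · ·
    · · · · · · · · ·
    · · · · · · · · ·
T4:
  2·area = 16
  edge (10, 2)→(12, 4): d=(2,2) inclusive
  edge (12, 4)→(12, 12): d=(0,8) inclusive
  edge (12, 12)→(10, 2): d=(-2,-10) inclusive
    (4,0)@(9, 1): e=[0,24,-8] → ·  [on edge]
    (5,1)@(11, 3): e=[0,8,8] → #  [on edge]
    (6,1)@(13, 3): e=[-4,-8,28] → ·
    (5,2)@(11, 5): e=[4,8,4] → #
    (6,2)@(13, 5): e=[0,-8,24] → ·  [on edge]
    (5,3)@(11, 7): e=[8,8,0] → #  [on edge]
    (6,3)@(13, 7): e=[4,-8,20] → ·
    (7,3)@(15, 7): e=[0,-24,40] → ·  [on edge]
    (5,4)@(11, 9): e=[12,8,-4] → ·
    (8,4)@(17, 9): e=[0,-40,56] → ·  [on edge]
    (6,8)@(13, 17): e=[24,-8,0] → ·  [on edge]
  covered (3 px):
    · · · · · · · · ·
    · · · · · # · · ·
    · · · · · # · · ·
    · · · · · # · · ·
    · · · · · · · · ·
    · · · · · · · · ·
    · · · · · · · · ·
    · · · · · · · · ·
    · · · · · · · · ·
    · · · · · · · · ·

Result: [32,12,4]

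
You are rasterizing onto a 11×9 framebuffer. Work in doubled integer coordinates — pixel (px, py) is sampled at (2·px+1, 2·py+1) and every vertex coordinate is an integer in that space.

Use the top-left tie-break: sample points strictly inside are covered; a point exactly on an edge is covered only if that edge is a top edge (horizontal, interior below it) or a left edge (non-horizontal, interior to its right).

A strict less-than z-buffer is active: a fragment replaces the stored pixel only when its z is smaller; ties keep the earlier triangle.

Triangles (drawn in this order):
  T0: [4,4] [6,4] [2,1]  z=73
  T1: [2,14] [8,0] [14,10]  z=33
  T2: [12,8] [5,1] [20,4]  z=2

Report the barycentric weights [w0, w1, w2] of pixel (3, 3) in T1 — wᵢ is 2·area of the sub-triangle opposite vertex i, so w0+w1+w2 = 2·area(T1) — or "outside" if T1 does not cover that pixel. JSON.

T0:
  2·area = 6  (B↔C swapped to make it positive)
  edge (4, 4)→(2, 1): d=(-2,-3) top-left  bias=+0
  edge (2, 1)→(6, 4): d=(4,3) right/bottom  bias=-1
  edge (6, 4)→(4, 4): d=(-2,0) right/bottom  bias=-1
  covered (0 px):
    . . . . . . . . . . .
    . . . . . . . . . . .
    . . . . . . . . . . .
    . . . . . . . . . . .
    . . . . . . . . . . .
    . . . . . . . . . . .
    . . . . . . . . . . .
    . . . . . . . . . . .
    . . . . . . . . . . .
T1:
  2·area = 144
  edge (2, 14)→(8, 0): d=(6,-14) top-left  bias=+0
  edge (8, 0)→(14, 10): d=(6,10) right/bottom  bias=-1
  edge (14, 10)→(2, 14): d=(-12,4) right/bottom  bias=-1
    (3,1)@(7, 3): e=[4,28,112] → X
    (4,1)@(9, 3): e=[32,8,104] → X
    (5,1)@(11, 3): e=[60,-12,96] → .
    (3,2)@(7, 5): e=[16,40,88] → X
    (5,2)@(11, 5): e=[72,0,72] → .  [on edge]
    (2,3)@(5, 7): e=[0,72,72] → X  [on edge]
    (5,3)@(11, 7): e=[84,12,48] → X
    (6,3)@(13, 7): e=[112,-8,40] → .
    (2,4)@(5, 9): e=[12,84,48] → X
    (6,4)@(13, 9): e=[124,4,16] → X
    (7,4)@(15, 9): e=[152,-16,8] → .
    (8,4)@(17, 9): e=[180,-36,0] → .  [on edge]
    (5,5)@(11, 11): e=[108,36,0] → .  [on edge]
    (2,6)@(5, 13): e=[36,108,0] → .  [on edge]
    (8,7)@(17, 15): e=[216,0,-72] → .  [on edge]
  covered (17 px):
    . . . . . . . . . . .
    . . . X X . . . . . .
    . . . X X . . . . . .
    . . X X X X . . . . .
    . . X X X X X . . . .
    . . X X X . . . . . .
    . X . . . . . . . . .
    . . . . . . . . . . .
    . . . . . . . . . . .
T2:
  2·area = 84
  edge (12, 8)→(5, 1): d=(-7,-7) top-left  bias=+0
  edge (5, 1)→(20, 4): d=(15,3) right/bottom  bias=-1
  edge (20, 4)→(12, 8): d=(-8,4) right/bottom  bias=-1
    (2,0)@(5, 1): e=[0,0,84] → .  [on edge]
    (3,1)@(7, 3): e=[0,24,60] → X  [on edge]
    (4,1)@(9, 3): e=[14,18,52] → X
    (5,1)@(11, 3): e=[28,12,44] → X
    (6,1)@(13, 3): e=[42,6,36] → X
    (7,1)@(15, 3): e=[56,0,28] → .  [on edge]
    (3,2)@(7, 5): e=[-14,54,44] → .
    (4,2)@(9, 5): e=[0,48,36] → X  [on edge]
    (7,2)@(15, 5): e=[42,30,12] → X
    (8,2)@(17, 5): e=[56,24,4] → X
    (9,2)@(19, 5): e=[70,18,-4] → .
    (4,3)@(9, 7): e=[-14,78,20] → .
    (5,3)@(11, 7): e=[0,72,12] → X  [on edge]
    (6,4)@(13, 9): e=[0,96,-12] → .  [on edge]
    (7,5)@(15, 11): e=[0,120,-36] → .  [on edge]
    (8,6)@(17, 13): e=[0,144,-60] → .  [on edge]
    (9,7)@(19, 15): e=[0,168,-84] → .  [on edge]
    (10,8)@(21, 17): e=[0,192,-108] → .  [on edge]
  covered (11 px):
    . . . . . . . . . . .
    . . . X X X X . . . .
    . . . . X X X X X . .
    . . . . . X X . . . .
    . . . . . . . . . . .
    . . . . . . . . . . .
    . . . . . . . . . . .
    . . . . . . . . . . .
    . . . . . . . . . . .

Result: [52,64,28]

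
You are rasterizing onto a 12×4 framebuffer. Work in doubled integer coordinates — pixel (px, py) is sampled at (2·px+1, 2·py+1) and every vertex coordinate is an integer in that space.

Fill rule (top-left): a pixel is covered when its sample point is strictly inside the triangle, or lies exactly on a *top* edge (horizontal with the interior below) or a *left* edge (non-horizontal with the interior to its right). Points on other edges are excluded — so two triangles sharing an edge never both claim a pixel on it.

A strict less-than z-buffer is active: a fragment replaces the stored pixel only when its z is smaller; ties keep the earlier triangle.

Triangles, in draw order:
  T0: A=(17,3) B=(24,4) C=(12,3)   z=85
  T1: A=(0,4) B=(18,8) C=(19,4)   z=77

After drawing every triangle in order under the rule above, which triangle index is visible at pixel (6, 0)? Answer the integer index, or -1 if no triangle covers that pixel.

T0:
  2·area = 5
  edge (17, 3)→(24, 4): d=(7,1) right/bottom  bias=-1
  edge (24, 4)→(12, 3): d=(-12,-1) top-left  bias=+0
  edge (12, 3)→(17, 3): d=(5,0) top-left  bias=+0
    (1,0)@(3, 1): e=[0,15,-10] → ·  [on edge]
    (0,1)@(1, 3): e=[16,-11,0] → ·  [on edge]
    (1,1)@(3, 3): e=[14,-9,0] → ·  [on edge]
    (2,1)@(5, 3): e=[12,-7,0] → ·  [on edge]
    (3,1)@(7, 3): e=[10,-5,0] → ·  [on edge]
    (4,1)@(9, 3): e=[8,-3,0] → ·  [on edge]
    (5,1)@(11, 3): e=[6,-1,0] → ·  [on edge]
    (6,1)@(13, 3): e=[4,1,0] → █  [on edge]
    (7,1)@(15, 3): e=[2,3,0] → █  [on edge]
    (8,1)@(17, 3): e=[0,5,0] → ·  [on edge]
    (9,1)@(19, 3): e=[-2,7,0] → ·  [on edge]
    (10,1)@(21, 3): e=[-4,9,0] → ·  [on edge]
    (11,1)@(23, 3): e=[-6,11,0] → ·  [on edge]
  covered (2 px):
    · · · · · · · · · · · ·
    · · · · · · █ █ · · · ·
    · · · · · · · · · · · ·
    · · · · · · · · · · · ·
T1:
  2·area = 76  (B↔C swapped to make it positive)
  edge (0, 4)→(19, 4): d=(19,0) top-left  bias=+0
  edge (19, 4)→(18, 8): d=(-1,4) right/bottom  bias=-1
  edge (18, 8)→(0, 4): d=(-18,-4) top-left  bias=+0
    (2,2)@(5, 5): e=[19,55,2] → █
    (3,2)@(7, 5): e=[19,47,10] → █
    (4,2)@(9, 5): e=[19,39,18] → █
    (5,2)@(11, 5): e=[19,31,26] → █
    (6,2)@(13, 5): e=[19,23,34] → █
    (7,2)@(15, 5): e=[19,15,42] → █
    (8,2)@(17, 5): e=[19,7,50] → █
    (9,2)@(19, 5): e=[19,-1,58] → ·
    (2,3)@(5, 7): e=[57,53,-34] → ·
    (3,3)@(7, 7): e=[57,45,-26] → ·
    (4,3)@(9, 7): e=[57,37,-18] → ·
    (5,3)@(11, 7): e=[57,29,-10] → ·
  covered (9 px):
    · · · · · · · · · · · ·
    · · · · · · · · · · · ·
    · · █ █ █ █ █ █ █ · · ·
    · · · · · · · █ █ · · ·

Z-buffer (winner per pixel, '.' = empty):
  . . . . . . . . . . . .
  . . . . . . 0 0 . . . .
  . . 1 1 1 1 1 1 1 . . .
  . . . . . . . 1 1 . . .

Answer: -1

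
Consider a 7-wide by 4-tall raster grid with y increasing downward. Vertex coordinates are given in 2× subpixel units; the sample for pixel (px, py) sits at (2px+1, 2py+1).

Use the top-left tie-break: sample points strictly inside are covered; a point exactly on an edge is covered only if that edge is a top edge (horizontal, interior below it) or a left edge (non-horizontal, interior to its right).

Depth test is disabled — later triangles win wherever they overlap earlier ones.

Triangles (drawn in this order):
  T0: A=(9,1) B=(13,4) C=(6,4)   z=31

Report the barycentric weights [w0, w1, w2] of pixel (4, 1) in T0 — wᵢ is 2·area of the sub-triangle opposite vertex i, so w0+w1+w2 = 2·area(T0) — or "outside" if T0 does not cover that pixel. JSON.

T0:
  2·area = 21
  edge (9, 1)→(13, 4): d=(4,3) right/bottom  bias=-1
  edge (13, 4)→(6, 4): d=(-7,0) right/bottom  bias=-1
  edge (6, 4)→(9, 1): d=(3,-3) top-left  bias=+0
    (4,0)@(9, 1): e=[0,21,0] → .  [on edge]
    (3,1)@(7, 3): e=[14,7,0] → X  [on edge]
    (4,1)@(9, 3): e=[8,7,6] → X
    (5,1)@(11, 3): e=[2,7,12] → X
    (6,1)@(13, 3): e=[-4,7,18] → .
    (2,2)@(5, 5): e=[28,-7,0] → .  [on edge]
    (3,2)@(7, 5): e=[22,-7,6] → .
    (4,2)@(9, 5): e=[16,-7,12] → .
    (5,2)@(11, 5): e=[10,-7,18] → .
    (1,3)@(3, 7): e=[42,-21,0] → .  [on edge]
  covered (3 px):
    . . . . . . .
    . . . X X X .
    . . . . . . .
    . . . . . . .

Result: [7,6,8]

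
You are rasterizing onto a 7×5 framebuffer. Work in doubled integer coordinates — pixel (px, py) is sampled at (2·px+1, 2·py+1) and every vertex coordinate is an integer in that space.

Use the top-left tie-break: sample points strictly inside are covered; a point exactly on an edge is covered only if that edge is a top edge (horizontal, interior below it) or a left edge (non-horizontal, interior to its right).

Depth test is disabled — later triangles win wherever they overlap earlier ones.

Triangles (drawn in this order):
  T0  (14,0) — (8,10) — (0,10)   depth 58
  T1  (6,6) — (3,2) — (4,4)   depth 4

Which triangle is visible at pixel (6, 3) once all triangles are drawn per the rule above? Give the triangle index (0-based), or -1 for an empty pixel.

T0:
  2·area = 80
  edge (14, 0)→(8, 10): d=(-6,10) right/bottom  bias=-1
  edge (8, 10)→(0, 10): d=(-8,0) right/bottom  bias=-1
  edge (0, 10)→(14, 0): d=(14,-10) top-left  bias=+0
    (6,0)@(13, 1): e=[4,72,4] → X
    (5,1)@(11, 3): e=[12,56,12] → X
    (6,1)@(13, 3): e=[-8,56,32] → .
    (3,2)@(7, 5): e=[40,40,0] → X  [on edge]
    (4,2)@(9, 5): e=[20,40,20] → X
    (5,2)@(11, 5): e=[0,40,40] → .  [on edge]
    (2,3)@(5, 7): e=[48,24,8] → X
    (5,3)@(11, 7): e=[-12,24,68] → .
    (1,4)@(3, 9): e=[56,8,16] → X
    (4,4)@(9, 9): e=[-4,8,76] → .
  covered (10 px):
    . . . . . . X
    . . . . . X .
    . . . X X . .
    . . X X X . .
    . X X X . . .
T1:
  2·area = 2  (B↔C swapped to make it positive)
  edge (6, 6)→(4, 4): d=(-2,-2) top-left  bias=+0
  edge (4, 4)→(3, 2): d=(-1,-2) top-left  bias=+0
  edge (3, 2)→(6, 6): d=(3,4) right/bottom  bias=-1
    (0,0)@(1, 1): e=[0,-3,5] → .  [on edge]
    (1,1)@(3, 3): e=[0,-1,3] → .  [on edge]
    (2,2)@(5, 5): e=[0,1,1] → X  [on edge]
    (3,2)@(7, 5): e=[4,5,-7] → .
    (2,3)@(5, 7): e=[-4,-1,7] → .
    (3,3)@(7, 7): e=[0,3,-1] → .  [on edge]
    (4,4)@(9, 9): e=[0,5,-3] → .  [on edge]
  covered (1 px):
    . . . . . . .
    . . . . . . .
    . . X . . . .
    . . . . . . .
    . . . . . . .

Z-buffer (winner per pixel, '.' = empty):
  . . . . . . 0
  . . . . . 0 .
  . . 1 0 0 . .
  . . 0 0 0 . .
  . 0 0 0 . . .

Answer: -1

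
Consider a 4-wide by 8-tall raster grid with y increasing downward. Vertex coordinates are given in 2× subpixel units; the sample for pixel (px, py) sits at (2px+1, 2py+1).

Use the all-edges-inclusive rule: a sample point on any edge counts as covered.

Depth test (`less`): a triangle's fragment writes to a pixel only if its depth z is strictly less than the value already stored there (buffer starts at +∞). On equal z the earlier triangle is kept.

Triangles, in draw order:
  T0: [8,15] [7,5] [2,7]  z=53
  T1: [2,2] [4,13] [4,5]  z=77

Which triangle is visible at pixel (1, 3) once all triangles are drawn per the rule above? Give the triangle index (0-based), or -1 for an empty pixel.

T0:
  2·area = 52  (B↔C swapped to make it positive)
  edge (8, 15)→(2, 7): d=(-6,-8) inclusive
  edge (2, 7)→(7, 5): d=(5,-2) inclusive
  edge (7, 5)→(8, 15): d=(1,10) inclusive
    (3,2)@(7, 5): e=[52,0,0] → █  [on edge]
    (1,3)@(3, 7): e=[8,2,42] → █
    (2,3)@(5, 7): e=[24,6,22] → █
    (1,4)@(3, 9): e=[-4,12,44] → ·
    (2,4)@(5, 9): e=[12,16,24] → █
    (2,5)@(5, 11): e=[0,26,26] → █  [on edge]
    (2,6)@(5, 13): e=[-12,36,28] → ·
    (3,6)@(7, 13): e=[4,40,8] → █
    (3,7)@(7, 15): e=[-8,50,10] → ·
  covered (9 px):
    · · · ·
    · · · ·
    · · · █
    · █ █ █
    · · █ █
    · · █ █
    · · · █
    · · · ·
T1:
  2·area = 16  (B↔C swapped to make it positive)
  edge (2, 2)→(4, 5): d=(2,3) inclusive
  edge (4, 5)→(4, 13): d=(0,8) inclusive
  edge (4, 13)→(2, 2): d=(-2,-11) inclusive
    (1,2)@(3, 5): e=[3,8,5] → █
    (2,2)@(5, 5): e=[-3,-8,27] → ·
    (1,3)@(3, 7): e=[7,8,1] → █
    (2,3)@(5, 7): e=[1,-8,23] → ·
    (1,4)@(3, 9): e=[11,8,-3] → ·
  covered (2 px):
    · · · ·
    · · · ·
    · █ · ·
    · █ · ·
    · · · ·
    · · · ·
    · · · ·
    · · · ·

Z-buffer (winner per pixel, '.' = empty):
  . . . .
  . . . .
  . 1 . 0
  . 0 0 0
  . . 0 0
  . . 0 0
  . . . 0
  . . . .

Result: 0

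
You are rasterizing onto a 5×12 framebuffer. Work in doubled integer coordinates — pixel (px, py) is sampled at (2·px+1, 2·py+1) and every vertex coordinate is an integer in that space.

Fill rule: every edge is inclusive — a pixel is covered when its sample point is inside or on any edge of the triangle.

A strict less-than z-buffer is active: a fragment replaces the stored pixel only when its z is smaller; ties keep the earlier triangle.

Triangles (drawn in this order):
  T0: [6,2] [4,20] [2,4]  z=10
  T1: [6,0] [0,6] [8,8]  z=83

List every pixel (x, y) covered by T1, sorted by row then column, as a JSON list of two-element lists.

T0:
  2·area = 68
  edge (6, 2)→(4, 20): d=(-2,18) inclusive
  edge (4, 20)→(2, 4): d=(-2,-16) inclusive
  edge (2, 4)→(6, 2): d=(4,-2) inclusive
    (2,1)@(5, 3): e=[16,50,2] → █
    (3,1)@(7, 3): e=[-20,82,6] → ·
    (1,2)@(3, 5): e=[48,14,6] → █
    (3,2)@(7, 5): e=[-24,78,14] → ·
    (1,3)@(3, 7): e=[44,10,14] → █
    (3,3)@(7, 7): e=[-28,74,22] → ·
    (1,4)@(3, 9): e=[40,6,22] → █
    (3,4)@(7, 9): e=[-32,70,30] → ·
    (1,5)@(3, 11): e=[36,2,30] → █
    (2,5)@(5, 11): e=[0,34,34] → █  [on edge]
    (3,5)@(7, 11): e=[-36,66,38] → ·
    (1,6)@(3, 13): e=[32,-2,38] → ·
  covered (9 px):
    · · · · ·
    · · █ · ·
    · █ █ · ·
    · █ █ · ·
    · █ █ · ·
    · █ █ · ·
    · · · · ·
    · · · · ·
    · · · · ·
    · · · · ·
    · · · · ·
    · · · · ·
T1:
  2·area = 60  (B↔C swapped to make it positive)
  edge (6, 0)→(8, 8): d=(2,8) inclusive
  edge (8, 8)→(0, 6): d=(-8,-2) inclusive
  edge (0, 6)→(6, 0): d=(6,-6) inclusive
    (2,0)@(5, 1): e=[10,50,0] → █  [on edge]
    (3,0)@(7, 1): e=[-6,54,12] → ·
    (1,1)@(3, 3): e=[30,30,0] → █  [on edge]
    (3,1)@(7, 3): e=[-2,38,24] → ·
    (0,2)@(1, 5): e=[50,10,0] → █  [on edge]
    (3,2)@(7, 5): e=[2,22,36] → █
    (4,2)@(9, 5): e=[-14,26,48] → ·
    (0,3)@(1, 7): e=[54,-6,12] → ·
    (1,3)@(3, 7): e=[38,-2,24] → ·
    (2,3)@(5, 7): e=[22,2,36] → █
    (4,3)@(9, 7): e=[-10,10,60] → ·
    (2,4)@(5, 9): e=[26,-14,48] → ·
  covered (9 px):
    · · █ · ·
    · █ █ · ·
    █ █ █ █ ·
    · · █ █ ·
    · · · · ·
    · · · · ·
    · · · · ·
    · · · · ·
    · · · · ·
    · · · · ·
    · · · · ·
    · · · · ·

Result: [[2,0],[1,1],[2,1],[0,2],[1,2],[2,2],[3,2],[2,3],[3,3]]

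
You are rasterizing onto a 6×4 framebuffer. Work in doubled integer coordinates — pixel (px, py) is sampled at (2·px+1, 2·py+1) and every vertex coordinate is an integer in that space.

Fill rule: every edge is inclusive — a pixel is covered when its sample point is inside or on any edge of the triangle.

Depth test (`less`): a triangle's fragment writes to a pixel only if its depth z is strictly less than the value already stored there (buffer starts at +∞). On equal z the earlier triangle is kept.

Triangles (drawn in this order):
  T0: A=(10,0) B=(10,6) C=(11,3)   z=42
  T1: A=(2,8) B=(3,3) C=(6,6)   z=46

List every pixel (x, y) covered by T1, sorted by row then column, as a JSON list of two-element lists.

T0:
  2·area = 6  (B↔C swapped to make it positive)
  edge (10, 0)→(11, 3): d=(1,3) inclusive
  edge (11, 3)→(10, 6): d=(-1,3) inclusive
  edge (10, 6)→(10, 0): d=(0,-6) inclusive
    (5,1)@(11, 3): e=[0,0,6] → #  [on edge]
    (5,2)@(11, 5): e=[2,-2,6] → ·
  covered (1 px):
    · · · · · ·
    · · · · · #
    · · · · · ·
    · · · · · ·
T1:
  2·area = 18
  edge (2, 8)→(3, 3): d=(1,-5) inclusive
  edge (3, 3)→(6, 6): d=(3,3) inclusive
  edge (6, 6)→(2, 8): d=(-4,2) inclusive
    (0,0)@(1, 1): e=[-12,0,30] → ·  [on edge]
    (1,1)@(3, 3): e=[0,0,18] → #  [on edge]
    (2,1)@(5, 3): e=[10,-6,14] → ·
    (1,2)@(3, 5): e=[2,6,10] → #
    (2,2)@(5, 5): e=[12,0,6] → #  [on edge]
    (3,2)@(7, 5): e=[22,-6,2] → ·
    (1,3)@(3, 7): e=[4,12,2] → #
    (2,3)@(5, 7): e=[14,6,-2] → ·
    (3,3)@(7, 7): e=[24,0,-6] → ·  [on edge]
  covered (4 px):
    · · · · · ·
    · # · · · ·
    · # # · · ·
    · # · · · ·

Result: [[1,1],[1,2],[2,2],[1,3]]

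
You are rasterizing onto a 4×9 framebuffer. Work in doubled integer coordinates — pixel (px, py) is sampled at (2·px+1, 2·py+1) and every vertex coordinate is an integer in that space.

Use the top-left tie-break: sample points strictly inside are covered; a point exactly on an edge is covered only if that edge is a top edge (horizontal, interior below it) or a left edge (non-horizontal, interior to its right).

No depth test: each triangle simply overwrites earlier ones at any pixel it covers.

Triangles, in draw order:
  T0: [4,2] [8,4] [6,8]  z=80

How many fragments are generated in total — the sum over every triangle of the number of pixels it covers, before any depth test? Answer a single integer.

T0:
  2·area = 20
  edge (4, 2)→(8, 4): d=(4,2) right/bottom  bias=-1
  edge (8, 4)→(6, 8): d=(-2,4) right/bottom  bias=-1
  edge (6, 8)→(4, 2): d=(-2,-6) top-left  bias=+0
    (2,1)@(5, 3): e=[2,14,4] → #
    (3,1)@(7, 3): e=[-2,6,16] → ·
    (2,2)@(5, 5): e=[10,10,0] → #  [on edge]
    (3,2)@(7, 5): e=[6,2,12] → #
    (2,3)@(5, 7): e=[18,6,-4] → ·
    (3,3)@(7, 7): e=[14,-2,8] → ·
    (3,5)@(7, 11): e=[30,-10,0] → ·  [on edge]
  covered (3 px):
    · · · ·
    · · # ·
    · · # #
    · · · ·
    · · · ·
    · · · ·
    · · · ·
    · · · ·
    · · · ·

Answer: 3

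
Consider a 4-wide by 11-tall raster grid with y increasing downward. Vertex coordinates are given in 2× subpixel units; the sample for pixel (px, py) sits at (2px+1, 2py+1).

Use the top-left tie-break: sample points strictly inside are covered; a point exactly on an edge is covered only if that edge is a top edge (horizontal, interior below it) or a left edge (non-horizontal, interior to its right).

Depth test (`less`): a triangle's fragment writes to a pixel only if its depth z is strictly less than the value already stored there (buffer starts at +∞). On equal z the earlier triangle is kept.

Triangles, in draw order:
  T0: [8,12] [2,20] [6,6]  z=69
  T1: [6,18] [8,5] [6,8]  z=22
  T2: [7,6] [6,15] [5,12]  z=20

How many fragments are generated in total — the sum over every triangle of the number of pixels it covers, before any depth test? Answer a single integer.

T0:
  2·area = 52
  edge (8, 12)→(2, 20): d=(-6,8) right/bottom  bias=-1
  edge (2, 20)→(6, 6): d=(4,-14) top-left  bias=+0
  edge (6, 6)→(8, 12): d=(2,6) right/bottom  bias=-1
    (2,1)@(5, 3): e=[78,-26,0] → ·  [on edge]
    (3,4)@(7, 9): e=[26,26,0] → ·  [on edge]
    (2,5)@(5, 11): e=[30,6,16] → █
    (3,5)@(7, 11): e=[14,34,4] → █
    (2,6)@(5, 13): e=[18,14,20] → █
    (2,7)@(5, 15): e=[6,22,24] → █
    (3,7)@(7, 15): e=[-10,50,12] → ·
    (1,8)@(3, 17): e=[10,2,40] → █
    (2,8)@(5, 17): e=[-6,30,28] → ·
    (1,9)@(3, 19): e=[-2,10,44] → ·
  covered (6 px):
    · · · ·
    · · · ·
    · · · ·
    · · · ·
    · · · ·
    · · █ █
    · · █ █
    · · █ ·
    · █ · ·
    · · · ·
    · · · ·
T1:
  2·area = 20  (B↔C swapped to make it positive)
  edge (6, 18)→(6, 8): d=(0,-10) top-left  bias=+0
  edge (6, 8)→(8, 5): d=(2,-3) top-left  bias=+0
  edge (8, 5)→(6, 18): d=(-2,13) right/bottom  bias=-1
    (3,3)@(7, 7): e=[10,1,9] → █
    (3,4)@(7, 9): e=[10,5,5] → █
    (3,5)@(7, 11): e=[10,9,1] → █
    (3,6)@(7, 13): e=[10,13,-3] → ·
  covered (3 px):
    · · · ·
    · · · ·
    · · · ·
    · · · █
    · · · █
    · · · █
    · · · ·
    · · · ·
    · · · ·
    · · · ·
    · · · ·
T2:
  2·area = 12
  edge (7, 6)→(6, 15): d=(-1,9) right/bottom  bias=-1
  edge (6, 15)→(5, 12): d=(-1,-3) top-left  bias=+0
  edge (5, 12)→(7, 6): d=(2,-6) top-left  bias=+0
  covered (0 px):
    · · · ·
    · · · ·
    · · · ·
    · · · ·
    · · · ·
    · · · ·
    · · · ·
    · · · ·
    · · · ·
    · · · ·
    · · · ·

Result: 9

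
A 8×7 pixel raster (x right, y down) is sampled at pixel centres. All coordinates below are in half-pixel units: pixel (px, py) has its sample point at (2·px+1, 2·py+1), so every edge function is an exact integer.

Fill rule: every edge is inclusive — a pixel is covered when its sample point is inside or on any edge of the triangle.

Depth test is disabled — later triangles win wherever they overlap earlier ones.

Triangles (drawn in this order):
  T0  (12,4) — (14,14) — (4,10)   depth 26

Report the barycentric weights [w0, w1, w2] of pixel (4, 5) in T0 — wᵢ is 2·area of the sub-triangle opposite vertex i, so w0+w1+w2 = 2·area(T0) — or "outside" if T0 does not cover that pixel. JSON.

T0:
  2·area = 92
  edge (12, 4)→(14, 14): d=(2,10) inclusive
  edge (14, 14)→(4, 10): d=(-10,-4) inclusive
  edge (4, 10)→(12, 4): d=(8,-6) inclusive
    (5,2)@(11, 5): e=[12,78,2] → #
    (6,2)@(13, 5): e=[-8,86,14] → ·
    (4,3)@(9, 7): e=[36,50,6] → #
    (6,3)@(13, 7): e=[-4,66,30] → ·
    (3,4)@(7, 9): e=[60,22,10] → #
    (6,4)@(13, 9): e=[0,46,46] → #  [on edge]
    (7,4)@(15, 9): e=[-20,54,58] → ·
    (3,5)@(7, 11): e=[64,2,26] → #
    (7,5)@(15, 11): e=[-16,34,74] → ·
    (3,6)@(7, 13): e=[68,-18,42] → ·
    (4,6)@(9, 13): e=[48,-10,54] → ·
    (5,6)@(11, 13): e=[28,-2,66] → ·
  covered (12 px):
    · · · · · · · ·
    · · · · · · · ·
    · · · · · # · ·
    · · · · # # · ·
    · · · # # # # ·
    · · · # # # # ·
    · · · · · · # ·

Answer: [10,38,44]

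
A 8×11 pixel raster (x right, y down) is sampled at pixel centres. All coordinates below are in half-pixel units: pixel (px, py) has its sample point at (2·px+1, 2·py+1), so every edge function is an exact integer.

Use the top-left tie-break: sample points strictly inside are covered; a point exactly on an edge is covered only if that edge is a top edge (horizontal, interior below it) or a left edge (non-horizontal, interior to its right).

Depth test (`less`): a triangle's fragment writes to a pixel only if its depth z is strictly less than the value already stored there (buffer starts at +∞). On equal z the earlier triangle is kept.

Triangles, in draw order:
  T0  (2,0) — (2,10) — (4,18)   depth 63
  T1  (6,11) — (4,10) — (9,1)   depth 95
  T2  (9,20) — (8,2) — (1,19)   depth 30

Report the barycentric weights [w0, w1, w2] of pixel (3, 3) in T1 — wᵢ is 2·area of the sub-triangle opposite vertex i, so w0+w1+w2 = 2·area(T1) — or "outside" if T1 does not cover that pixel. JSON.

T0:
  2·area = 20  (B↔C swapped to make it positive)
  edge (2, 0)→(4, 18): d=(2,18) right/bottom  bias=-1
  edge (4, 18)→(2, 10): d=(-2,-8) top-left  bias=+0
  edge (2, 10)→(2, 0): d=(0,-10) top-left  bias=+0
    (1,4)@(3, 9): e=[0,10,10] → ·  [on edge]
    (1,5)@(3, 11): e=[4,6,10] → █
    (2,5)@(5, 11): e=[-32,22,30] → ·
    (1,6)@(3, 13): e=[8,2,10] → █
    (2,6)@(5, 13): e=[-28,18,30] → ·
    (1,7)@(3, 15): e=[12,-2,10] → ·
  covered (2 px):
    · · · · · · · ·
    · · · · · · · ·
    · · · · · · · ·
    · · · · · · · ·
    · · · · · · · ·
    · █ · · · · · ·
    · █ · · · · · ·
    · · · · · · · ·
    · · · · · · · ·
    · · · · · · · ·
    · · · · · · · ·
T1:
  2·area = 23
  edge (6, 11)→(4, 10): d=(-2,-1) top-left  bias=+0
  edge (4, 10)→(9, 1): d=(5,-9) top-left  bias=+0
  edge (9, 1)→(6, 11): d=(-3,10) right/bottom  bias=-1
    (4,0)@(9, 1): e=[23,0,0] → ·  [on edge]
    (3,2)@(7, 5): e=[13,2,8] → █
    (4,2)@(9, 5): e=[15,20,-12] → ·
    (3,3)@(7, 7): e=[9,12,2] → █
    (4,3)@(9, 7): e=[11,30,-18] → ·
    (2,4)@(5, 9): e=[3,4,16] → █
    (3,4)@(7, 9): e=[5,22,-4] → ·
    (2,5)@(5, 11): e=[-1,14,10] → ·
    (1,10)@(3, 21): e=[-23,46,0] → ·  [on edge]
  covered (3 px):
    · · · · · · · ·
    · · · · · · · ·
    · · · █ · · · ·
    · · · █ · · · ·
    · · █ · · · · ·
    · · · · · · · ·
    · · · · · · · ·
    · · · · · · · ·
    · · · · · · · ·
    · · · · · · · ·
    · · · · · · · ·
T2:
  2·area = 143  (B↔C swapped to make it positive)
  edge (9, 20)→(1, 19): d=(-8,-1) top-left  bias=+0
  edge (1, 19)→(8, 2): d=(7,-17) top-left  bias=+0
  edge (8, 2)→(9, 20): d=(1,18) right/bottom  bias=-1
    (3,2)@(7, 5): e=[118,4,21] → █
    (4,2)@(9, 5): e=[120,38,-15] → ·
    (3,3)@(7, 7): e=[102,18,23] → █
    (4,3)@(9, 7): e=[104,52,-13] → ·
    (3,4)@(7, 9): e=[86,32,25] → █
    (4,4)@(9, 9): e=[88,66,-11] → ·
    (2,5)@(5, 11): e=[68,12,63] → █
    (4,5)@(9, 11): e=[72,80,-9] → ·
    (2,6)@(5, 13): e=[52,26,65] → █
    (4,6)@(9, 13): e=[56,94,-7] → ·
    (1,7)@(3, 15): e=[34,6,103] → █
    (4,7)@(9, 15): e=[40,108,-5] → ·
    (0,9)@(1, 19): e=[0,0,143] → █  [on edge]
  covered (17 px):
    · · · · · · · ·
    · · · · · · · ·
    · · · █ · · · ·
    · · · █ · · · ·
    · · · █ · · · ·
    · · █ █ · · · ·
    · · █ █ · · · ·
    · █ █ █ · · · ·
    · █ █ █ · · · ·
    █ █ █ █ · · · ·
    · · · · · · · ·

Answer: [12,2,9]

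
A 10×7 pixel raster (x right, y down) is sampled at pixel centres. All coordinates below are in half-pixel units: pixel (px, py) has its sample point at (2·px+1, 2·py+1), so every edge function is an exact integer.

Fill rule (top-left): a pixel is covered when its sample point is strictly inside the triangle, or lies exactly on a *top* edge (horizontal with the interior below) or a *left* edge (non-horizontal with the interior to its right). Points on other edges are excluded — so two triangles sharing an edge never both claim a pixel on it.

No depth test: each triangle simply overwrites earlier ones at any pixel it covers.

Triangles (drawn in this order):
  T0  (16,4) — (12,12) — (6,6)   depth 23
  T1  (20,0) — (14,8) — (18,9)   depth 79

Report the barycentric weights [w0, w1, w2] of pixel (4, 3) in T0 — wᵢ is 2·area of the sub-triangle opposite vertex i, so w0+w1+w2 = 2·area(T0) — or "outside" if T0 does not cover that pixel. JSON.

T0:
  2·area = 72
  edge (16, 4)→(12, 12): d=(-4,8) right/bottom  bias=-1
  edge (12, 12)→(6, 6): d=(-6,-6) top-left  bias=+0
  edge (6, 6)→(16, 4): d=(10,-2) top-left  bias=+0
    (0,0)@(1, 1): e=[132,0,-60] → ·  [on edge]
    (1,1)@(3, 3): e=[108,0,-36] → ·  [on edge]
    (2,2)@(5, 5): e=[84,0,-12] → ·  [on edge]
    (5,2)@(11, 5): e=[36,36,0] → █  [on edge]
    (6,2)@(13, 5): e=[20,48,4] → █
    (7,2)@(15, 5): e=[4,60,8] → █
    (8,2)@(17, 5): e=[-12,72,12] → ·
    (0,3)@(1, 7): e=[108,-36,0] → ·  [on edge]
    (3,3)@(7, 7): e=[60,0,12] → █  [on edge]
    (4,3)@(9, 7): e=[44,12,16] → █
    (7,3)@(15, 7): e=[-4,48,28] → ·
    (3,4)@(7, 9): e=[52,-12,32] → ·
    (4,4)@(9, 9): e=[36,0,36] → █  [on edge]
    (5,5)@(11, 11): e=[12,0,60] → █  [on edge]
    (6,6)@(13, 13): e=[-12,0,84] → ·  [on edge]
  covered (11 px):
    · · · · · · · · · ·
    · · · · · · · · · ·
    · · · · · █ █ █ · ·
    · · · █ █ █ █ · · ·
    · · · · █ █ █ · · ·
    · · · · · █ · · · ·
    · · · · · · · · · ·
T1:
  2·area = 38  (B↔C swapped to make it positive)
  edge (20, 0)→(18, 9): d=(-2,9) right/bottom  bias=-1
  edge (18, 9)→(14, 8): d=(-4,-1) top-left  bias=+0
  edge (14, 8)→(20, 0): d=(6,-8) top-left  bias=+0
    (9,1)@(19, 3): e=[3,25,10] → █
    (8,2)@(17, 5): e=[17,15,6] → █
    (9,2)@(19, 5): e=[-1,17,22] → ·
    (7,3)@(15, 7): e=[31,5,2] → █
    (9,3)@(19, 7): e=[-5,9,34] → ·
    (7,4)@(15, 9): e=[27,-3,14] → ·
    (8,4)@(17, 9): e=[9,-1,30] → ·
  covered (4 px):
    · · · · · · · · · ·
    · · · · · · · · · █
    · · · · · · · · █ ·
    · · · · · · · █ █ ·
    · · · · · · · · · ·
    · · · · · · · · · ·
    · · · · · · · · · ·

Final: [12,16,44]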